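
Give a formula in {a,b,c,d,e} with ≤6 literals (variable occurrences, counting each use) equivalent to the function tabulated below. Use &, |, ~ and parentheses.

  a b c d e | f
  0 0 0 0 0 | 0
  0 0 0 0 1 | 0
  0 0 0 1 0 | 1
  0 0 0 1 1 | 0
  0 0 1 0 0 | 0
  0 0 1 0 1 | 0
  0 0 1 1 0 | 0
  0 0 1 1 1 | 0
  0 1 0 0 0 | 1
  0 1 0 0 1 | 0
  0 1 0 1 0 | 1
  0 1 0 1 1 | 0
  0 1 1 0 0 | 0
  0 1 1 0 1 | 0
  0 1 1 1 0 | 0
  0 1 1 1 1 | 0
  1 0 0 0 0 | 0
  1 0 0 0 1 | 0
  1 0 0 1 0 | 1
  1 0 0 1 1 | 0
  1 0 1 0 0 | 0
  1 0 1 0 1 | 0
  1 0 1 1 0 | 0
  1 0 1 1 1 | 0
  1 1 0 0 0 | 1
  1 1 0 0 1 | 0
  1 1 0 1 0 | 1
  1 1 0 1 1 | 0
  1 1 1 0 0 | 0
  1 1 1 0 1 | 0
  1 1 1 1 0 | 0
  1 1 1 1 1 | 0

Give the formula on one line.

  (e | d) = 01110111011101110111011101110111
  (b | (e | d)) = 01110111111111110111011111111111
  ~e = 10101010101010101010101010101010
  ~c = 11110000111100001111000011110000
  (~e & ~c) = 10100000101000001010000010100000
  ((b | (e | d)) & (~e & ~c)) = 00100000101000000010000010100000

((b | (e | d)) & (~e & ~c))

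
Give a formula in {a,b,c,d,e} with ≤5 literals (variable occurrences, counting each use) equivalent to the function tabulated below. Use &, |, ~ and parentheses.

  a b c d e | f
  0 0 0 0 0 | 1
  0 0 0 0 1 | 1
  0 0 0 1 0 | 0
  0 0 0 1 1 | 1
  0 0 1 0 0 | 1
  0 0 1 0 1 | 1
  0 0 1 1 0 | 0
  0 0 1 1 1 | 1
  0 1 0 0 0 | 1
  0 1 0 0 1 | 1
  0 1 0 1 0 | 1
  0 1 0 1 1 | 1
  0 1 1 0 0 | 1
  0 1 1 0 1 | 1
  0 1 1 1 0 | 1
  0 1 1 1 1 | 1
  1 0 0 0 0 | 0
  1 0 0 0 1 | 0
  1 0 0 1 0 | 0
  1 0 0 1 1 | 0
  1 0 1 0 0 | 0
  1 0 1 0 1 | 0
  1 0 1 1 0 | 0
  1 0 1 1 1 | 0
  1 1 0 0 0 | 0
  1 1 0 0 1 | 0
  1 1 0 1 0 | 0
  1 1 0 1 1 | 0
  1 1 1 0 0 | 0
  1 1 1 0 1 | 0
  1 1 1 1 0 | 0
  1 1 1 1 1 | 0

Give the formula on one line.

  (e | b) = 01010101111111110101010111111111
  ~a = 11111111111111110000000000000000
  ~d = 11001100110011001100110011001100
  (~a & ~d) = 11001100110011000000000000000000
  ((e | b) | (~a & ~d)) = 11011101111111110101010111111111
  (((e | b) | (~a & ~d)) & ~a) = 11011101111111110000000000000000

(((e | b) | (~a & ~d)) & ~a)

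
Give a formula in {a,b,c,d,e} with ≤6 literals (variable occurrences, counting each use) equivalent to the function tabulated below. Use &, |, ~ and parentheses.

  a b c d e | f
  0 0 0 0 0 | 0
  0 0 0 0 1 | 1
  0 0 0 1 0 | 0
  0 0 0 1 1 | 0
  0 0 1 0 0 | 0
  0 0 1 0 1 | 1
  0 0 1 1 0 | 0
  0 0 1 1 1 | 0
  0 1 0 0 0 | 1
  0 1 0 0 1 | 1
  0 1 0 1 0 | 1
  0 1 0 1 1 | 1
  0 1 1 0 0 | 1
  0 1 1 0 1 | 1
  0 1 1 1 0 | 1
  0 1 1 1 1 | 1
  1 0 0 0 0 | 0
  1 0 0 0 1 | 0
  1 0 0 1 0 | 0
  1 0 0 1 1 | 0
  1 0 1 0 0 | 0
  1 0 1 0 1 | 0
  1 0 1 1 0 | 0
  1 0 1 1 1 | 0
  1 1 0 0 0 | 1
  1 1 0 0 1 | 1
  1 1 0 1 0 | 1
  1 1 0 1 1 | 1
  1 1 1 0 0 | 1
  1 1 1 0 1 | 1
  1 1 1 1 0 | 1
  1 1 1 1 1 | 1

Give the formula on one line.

(((~d & ~a) & e) | b)

  ~d = 11001100110011001100110011001100
  ~a = 11111111111111110000000000000000
  (~d & ~a) = 11001100110011000000000000000000
  ((~d & ~a) & e) = 01000100010001000000000000000000
  (((~d & ~a) & e) | b) = 01000100111111110000000011111111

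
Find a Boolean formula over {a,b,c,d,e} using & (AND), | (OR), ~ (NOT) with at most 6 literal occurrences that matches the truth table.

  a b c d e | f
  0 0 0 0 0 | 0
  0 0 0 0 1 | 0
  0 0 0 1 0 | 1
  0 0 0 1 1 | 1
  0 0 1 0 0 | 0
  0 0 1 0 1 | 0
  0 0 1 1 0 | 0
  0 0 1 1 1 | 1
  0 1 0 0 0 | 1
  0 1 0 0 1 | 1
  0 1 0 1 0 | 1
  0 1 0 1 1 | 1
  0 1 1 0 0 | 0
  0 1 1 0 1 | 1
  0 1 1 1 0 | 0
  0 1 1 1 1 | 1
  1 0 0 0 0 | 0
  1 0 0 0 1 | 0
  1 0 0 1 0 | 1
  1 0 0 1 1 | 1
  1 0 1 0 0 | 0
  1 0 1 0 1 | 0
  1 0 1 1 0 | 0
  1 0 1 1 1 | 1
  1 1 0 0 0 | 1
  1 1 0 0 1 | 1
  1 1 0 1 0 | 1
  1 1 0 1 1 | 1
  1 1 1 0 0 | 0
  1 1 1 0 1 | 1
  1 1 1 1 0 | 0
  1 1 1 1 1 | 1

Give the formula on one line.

  ~c = 11110000111100001111000011110000
  (e | ~c) = 11110101111101011111010111110101
  (d | b) = 00110011111111110011001111111111
  ((e | ~c) & (d | b)) = 00110001111101010011000111110101

((e | ~c) & (d | b))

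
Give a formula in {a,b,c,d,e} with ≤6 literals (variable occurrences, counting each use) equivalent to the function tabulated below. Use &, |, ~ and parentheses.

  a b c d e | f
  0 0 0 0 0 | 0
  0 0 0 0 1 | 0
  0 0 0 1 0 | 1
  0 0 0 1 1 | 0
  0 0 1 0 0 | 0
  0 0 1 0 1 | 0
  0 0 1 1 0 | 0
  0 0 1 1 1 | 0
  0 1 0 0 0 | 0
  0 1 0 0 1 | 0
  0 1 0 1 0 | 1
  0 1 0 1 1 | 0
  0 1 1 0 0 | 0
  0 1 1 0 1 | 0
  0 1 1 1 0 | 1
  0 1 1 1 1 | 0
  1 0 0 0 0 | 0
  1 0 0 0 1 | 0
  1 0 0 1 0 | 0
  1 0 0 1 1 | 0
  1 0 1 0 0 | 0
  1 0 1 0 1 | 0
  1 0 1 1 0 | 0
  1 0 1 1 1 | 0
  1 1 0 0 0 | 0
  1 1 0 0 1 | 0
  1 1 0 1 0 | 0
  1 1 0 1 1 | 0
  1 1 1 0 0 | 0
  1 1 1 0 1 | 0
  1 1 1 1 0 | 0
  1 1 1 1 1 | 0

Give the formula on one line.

((~e & ~a) & ((b | ~c) & d))

  ~e = 10101010101010101010101010101010
  ~a = 11111111111111110000000000000000
  (~e & ~a) = 10101010101010100000000000000000
  ~c = 11110000111100001111000011110000
  (b | ~c) = 11110000111111111111000011111111
  ((b | ~c) & d) = 00110000001100110011000000110011
  ((~e & ~a) & ((b | ~c) & d)) = 00100000001000100000000000000000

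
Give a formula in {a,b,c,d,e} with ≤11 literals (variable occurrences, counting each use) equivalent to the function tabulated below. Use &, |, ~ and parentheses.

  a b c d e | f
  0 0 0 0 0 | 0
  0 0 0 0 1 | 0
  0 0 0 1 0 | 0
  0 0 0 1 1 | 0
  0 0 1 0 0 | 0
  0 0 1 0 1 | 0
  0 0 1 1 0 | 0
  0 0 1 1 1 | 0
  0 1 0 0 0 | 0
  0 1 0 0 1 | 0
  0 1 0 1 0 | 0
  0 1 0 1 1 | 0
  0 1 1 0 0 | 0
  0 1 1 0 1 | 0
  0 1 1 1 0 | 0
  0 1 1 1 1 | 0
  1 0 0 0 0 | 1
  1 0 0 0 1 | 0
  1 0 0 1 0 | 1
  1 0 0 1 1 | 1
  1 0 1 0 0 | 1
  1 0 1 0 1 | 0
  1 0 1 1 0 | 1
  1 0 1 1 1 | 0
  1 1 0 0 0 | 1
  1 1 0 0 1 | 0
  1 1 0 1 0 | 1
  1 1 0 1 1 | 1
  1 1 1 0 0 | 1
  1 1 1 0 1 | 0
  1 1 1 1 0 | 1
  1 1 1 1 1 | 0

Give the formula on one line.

  ~c = 11110000111100001111000011110000
  ~e = 10101010101010101010101010101010
  (d | ~e) = 10111011101110111011101110111011
  (~c & (d | ~e)) = 10110000101100001011000010110000
  ~b = 11111111000000001111111100000000
  (~b & ~e) = 10101010000000001010101000000000
  ((~c & (d | ~e)) | (~b & ~e)) = 10111010101100001011101010110000
  ~a = 11111111111111110000000000000000
  (c & ~a) = 00001111000011110000000000000000
  (~e | (c & ~a)) = 10101111101011111010101010101010
  (((~c & (d | ~e)) | (~b & ~e)) | (~e | (c & ~a))) = 10111111101111111011101010111010
  (a & (((~c & (d | ~e)) | (~b & ~e)) | (~e | (c & ~a)))) = 00000000000000001011101010111010

(a & (((~c & (d | ~e)) | (~b & ~e)) | (~e | (c & ~a))))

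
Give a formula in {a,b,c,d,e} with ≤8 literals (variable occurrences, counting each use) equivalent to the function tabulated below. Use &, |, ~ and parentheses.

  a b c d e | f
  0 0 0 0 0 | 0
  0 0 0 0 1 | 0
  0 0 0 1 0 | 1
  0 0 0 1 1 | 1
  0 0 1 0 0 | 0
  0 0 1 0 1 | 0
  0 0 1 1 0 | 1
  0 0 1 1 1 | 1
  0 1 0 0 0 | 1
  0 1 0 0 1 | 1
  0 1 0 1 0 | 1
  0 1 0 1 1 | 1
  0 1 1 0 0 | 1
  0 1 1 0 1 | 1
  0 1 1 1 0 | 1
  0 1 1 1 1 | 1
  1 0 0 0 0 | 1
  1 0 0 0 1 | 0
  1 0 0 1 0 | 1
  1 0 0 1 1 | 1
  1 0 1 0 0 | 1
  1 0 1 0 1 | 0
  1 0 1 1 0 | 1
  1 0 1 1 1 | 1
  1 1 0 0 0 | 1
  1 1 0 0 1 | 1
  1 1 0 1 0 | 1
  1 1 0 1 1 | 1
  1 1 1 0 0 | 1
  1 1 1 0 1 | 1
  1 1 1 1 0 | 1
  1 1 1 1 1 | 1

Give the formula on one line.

  ~d = 11001100110011001100110011001100
  (~d | c) = 11001111110011111100111111001111
  (b & (~d | c)) = 00000000110011110000000011001111
  ((b & (~d | c)) | d) = 00110011111111110011001111111111
  ~e = 10101010101010101010101010101010
  (a & ~e) = 00000000000000001010101010101010
  (((b & (~d | c)) | d) | (a & ~e)) = 00110011111111111011101111111111

(((b & (~d | c)) | d) | (a & ~e))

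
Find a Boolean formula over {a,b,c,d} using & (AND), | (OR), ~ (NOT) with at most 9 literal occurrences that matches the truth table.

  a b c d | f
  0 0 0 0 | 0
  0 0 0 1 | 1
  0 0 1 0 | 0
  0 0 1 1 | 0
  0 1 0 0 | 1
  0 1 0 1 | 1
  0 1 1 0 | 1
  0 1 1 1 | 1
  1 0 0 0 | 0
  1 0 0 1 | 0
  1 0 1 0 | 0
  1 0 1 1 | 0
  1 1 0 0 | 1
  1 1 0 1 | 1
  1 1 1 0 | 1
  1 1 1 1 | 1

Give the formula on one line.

(((b & ~d) | (d & (~a & ~c))) | (d & b))

  ~d = 1010101010101010
  (b & ~d) = 0000101000001010
  ~a = 1111111100000000
  ~c = 1100110011001100
  (~a & ~c) = 1100110000000000
  (d & (~a & ~c)) = 0100010000000000
  ((b & ~d) | (d & (~a & ~c))) = 0100111000001010
  (d & b) = 0000010100000101
  (((b & ~d) | (d & (~a & ~c))) | (d & b)) = 0100111100001111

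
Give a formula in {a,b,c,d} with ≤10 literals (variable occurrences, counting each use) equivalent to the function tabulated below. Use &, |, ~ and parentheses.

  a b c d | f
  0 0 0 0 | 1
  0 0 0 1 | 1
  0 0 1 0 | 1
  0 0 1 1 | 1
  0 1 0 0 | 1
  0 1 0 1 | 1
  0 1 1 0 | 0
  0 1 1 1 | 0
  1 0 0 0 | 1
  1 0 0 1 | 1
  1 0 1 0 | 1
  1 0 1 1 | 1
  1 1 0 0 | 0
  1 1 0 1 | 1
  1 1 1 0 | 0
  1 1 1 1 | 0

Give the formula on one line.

(((a & d) & (a & (~c & (a | ~b)))) | (~b | (~c & ~a)))

  (a & d) = 0000000001010101
  ~c = 1100110011001100
  ~b = 1111000011110000
  (a | ~b) = 1111000011111111
  (~c & (a | ~b)) = 1100000011001100
  (a & (~c & (a | ~b))) = 0000000011001100
  ((a & d) & (a & (~c & (a | ~b)))) = 0000000001000100
  ~a = 1111111100000000
  (~c & ~a) = 1100110000000000
  (~b | (~c & ~a)) = 1111110011110000
  (((a & d) & (a & (~c & (a | ~b)))) | (~b | (~c & ~a))) = 1111110011110100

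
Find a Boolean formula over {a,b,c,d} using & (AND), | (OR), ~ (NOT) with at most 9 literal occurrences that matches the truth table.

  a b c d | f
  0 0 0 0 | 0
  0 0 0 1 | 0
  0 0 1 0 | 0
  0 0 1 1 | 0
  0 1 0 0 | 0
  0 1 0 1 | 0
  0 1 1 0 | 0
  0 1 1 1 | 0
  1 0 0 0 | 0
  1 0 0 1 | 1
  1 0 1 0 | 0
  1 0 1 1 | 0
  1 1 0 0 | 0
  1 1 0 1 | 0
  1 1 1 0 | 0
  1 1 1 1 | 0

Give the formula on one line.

  ~c = 1100110011001100
  (d & c) = 0001000100010001
  ~b = 1111000011110000
  ((d & c) & ~b) = 0001000000010000
  (~c | ((d & c) & ~b)) = 1101110011011100
  (a & (~c | ((d & c) & ~b))) = 0000000011011100
  ~a = 1111111100000000
  (~c & ~b) = 1100000011000000
  (~a | (~c & ~b)) = 1111111111000000
  ((~a | (~c & ~b)) & d) = 0101010101000000
  ((a & (~c | ((d & c) & ~b))) & ((~a | (~c & ~b)) & d)) = 0000000001000000

((a & (~c | ((d & c) & ~b))) & ((~a | (~c & ~b)) & d))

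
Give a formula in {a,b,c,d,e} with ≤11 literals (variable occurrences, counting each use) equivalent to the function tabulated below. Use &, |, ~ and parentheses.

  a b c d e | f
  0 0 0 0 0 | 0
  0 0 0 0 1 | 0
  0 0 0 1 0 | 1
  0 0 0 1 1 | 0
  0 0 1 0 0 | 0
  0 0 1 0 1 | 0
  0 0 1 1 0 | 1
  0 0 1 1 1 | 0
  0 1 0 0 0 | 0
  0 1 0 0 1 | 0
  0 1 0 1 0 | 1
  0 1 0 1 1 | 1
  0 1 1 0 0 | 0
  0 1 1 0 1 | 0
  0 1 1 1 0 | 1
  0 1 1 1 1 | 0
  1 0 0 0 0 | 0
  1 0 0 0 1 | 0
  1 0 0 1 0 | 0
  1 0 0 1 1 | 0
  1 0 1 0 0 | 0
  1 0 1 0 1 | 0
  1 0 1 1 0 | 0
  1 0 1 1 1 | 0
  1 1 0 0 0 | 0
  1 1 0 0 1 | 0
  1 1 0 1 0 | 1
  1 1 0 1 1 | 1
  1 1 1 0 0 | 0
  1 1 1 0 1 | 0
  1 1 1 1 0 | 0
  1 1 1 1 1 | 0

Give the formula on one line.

(((((~e | a) & e) | (d & ~e)) & ~a) | ((d & ~c) & b))

  ~e = 10101010101010101010101010101010
  (~e | a) = 10101010101010101111111111111111
  ((~e | a) & e) = 00000000000000000101010101010101
  (d & ~e) = 00100010001000100010001000100010
  (((~e | a) & e) | (d & ~e)) = 00100010001000100111011101110111
  ~a = 11111111111111110000000000000000
  ((((~e | a) & e) | (d & ~e)) & ~a) = 00100010001000100000000000000000
  ~c = 11110000111100001111000011110000
  (d & ~c) = 00110000001100000011000000110000
  ((d & ~c) & b) = 00000000001100000000000000110000
  (((((~e | a) & e) | (d & ~e)) & ~a) | ((d & ~c) & b)) = 00100010001100100000000000110000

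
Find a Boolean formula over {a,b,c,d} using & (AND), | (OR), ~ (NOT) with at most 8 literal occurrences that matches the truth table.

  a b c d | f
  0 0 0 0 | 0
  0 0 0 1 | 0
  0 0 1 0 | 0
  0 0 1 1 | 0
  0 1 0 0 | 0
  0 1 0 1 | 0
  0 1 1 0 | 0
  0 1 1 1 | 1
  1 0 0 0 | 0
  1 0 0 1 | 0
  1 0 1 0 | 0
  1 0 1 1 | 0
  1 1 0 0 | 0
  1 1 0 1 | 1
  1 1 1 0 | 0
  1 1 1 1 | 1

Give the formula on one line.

((a | (c & (~a | ~c))) & (b & d))

  ~a = 1111111100000000
  ~c = 1100110011001100
  (~a | ~c) = 1111111111001100
  (c & (~a | ~c)) = 0011001100000000
  (a | (c & (~a | ~c))) = 0011001111111111
  (b & d) = 0000010100000101
  ((a | (c & (~a | ~c))) & (b & d)) = 0000000100000101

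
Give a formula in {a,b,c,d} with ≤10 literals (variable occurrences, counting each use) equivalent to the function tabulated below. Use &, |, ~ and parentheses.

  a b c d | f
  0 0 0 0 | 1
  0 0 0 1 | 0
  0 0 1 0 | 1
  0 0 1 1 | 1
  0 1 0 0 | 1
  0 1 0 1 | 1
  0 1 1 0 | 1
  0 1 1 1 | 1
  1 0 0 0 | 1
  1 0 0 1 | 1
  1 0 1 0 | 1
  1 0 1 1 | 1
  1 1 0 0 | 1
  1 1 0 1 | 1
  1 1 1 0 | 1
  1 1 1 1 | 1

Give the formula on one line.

  ~a = 1111111100000000
  ~b = 1111000011110000
  (~a & ~b) = 1111000000000000
  ~d = 1010101010101010
  ~c = 1100110011001100
  (~c & b) = 0000110000001100
  (~d | (~c & b)) = 1010111010101110
  (d & c) = 0001000100010001
  ((~d | (~c & b)) | (d & c)) = 1011111110111111
  ((~a & ~b) & ((~d | (~c & b)) | (d & c))) = 1011000000000000
  (a | b) = 0000111111111111
  (((~a & ~b) & ((~d | (~c & b)) | (d & c))) | (a | b)) = 1011111111111111

(((~a & ~b) & ((~d | (~c & b)) | (d & c))) | (a | b))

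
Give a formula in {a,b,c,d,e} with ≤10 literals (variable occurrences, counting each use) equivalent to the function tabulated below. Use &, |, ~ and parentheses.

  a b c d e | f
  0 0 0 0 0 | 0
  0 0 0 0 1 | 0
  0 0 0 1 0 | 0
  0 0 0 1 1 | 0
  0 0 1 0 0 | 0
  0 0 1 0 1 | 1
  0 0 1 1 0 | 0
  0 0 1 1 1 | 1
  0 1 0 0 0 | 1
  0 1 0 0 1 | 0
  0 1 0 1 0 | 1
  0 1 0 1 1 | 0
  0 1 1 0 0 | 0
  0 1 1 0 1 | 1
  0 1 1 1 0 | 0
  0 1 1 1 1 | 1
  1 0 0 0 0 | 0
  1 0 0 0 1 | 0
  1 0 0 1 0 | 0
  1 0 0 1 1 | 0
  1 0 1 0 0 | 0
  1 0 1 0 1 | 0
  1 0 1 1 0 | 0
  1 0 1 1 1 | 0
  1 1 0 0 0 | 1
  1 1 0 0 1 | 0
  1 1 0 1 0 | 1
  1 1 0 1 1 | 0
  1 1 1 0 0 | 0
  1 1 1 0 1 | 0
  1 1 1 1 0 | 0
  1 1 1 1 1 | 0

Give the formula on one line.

((~c | (~a & e)) & (c | ((c | b) & ~e)))

  ~c = 11110000111100001111000011110000
  ~a = 11111111111111110000000000000000
  (~a & e) = 01010101010101010000000000000000
  (~c | (~a & e)) = 11110101111101011111000011110000
  (c | b) = 00001111111111110000111111111111
  ~e = 10101010101010101010101010101010
  ((c | b) & ~e) = 00001010101010100000101010101010
  (c | ((c | b) & ~e)) = 00001111101011110000111110101111
  ((~c | (~a & e)) & (c | ((c | b) & ~e))) = 00000101101001010000000010100000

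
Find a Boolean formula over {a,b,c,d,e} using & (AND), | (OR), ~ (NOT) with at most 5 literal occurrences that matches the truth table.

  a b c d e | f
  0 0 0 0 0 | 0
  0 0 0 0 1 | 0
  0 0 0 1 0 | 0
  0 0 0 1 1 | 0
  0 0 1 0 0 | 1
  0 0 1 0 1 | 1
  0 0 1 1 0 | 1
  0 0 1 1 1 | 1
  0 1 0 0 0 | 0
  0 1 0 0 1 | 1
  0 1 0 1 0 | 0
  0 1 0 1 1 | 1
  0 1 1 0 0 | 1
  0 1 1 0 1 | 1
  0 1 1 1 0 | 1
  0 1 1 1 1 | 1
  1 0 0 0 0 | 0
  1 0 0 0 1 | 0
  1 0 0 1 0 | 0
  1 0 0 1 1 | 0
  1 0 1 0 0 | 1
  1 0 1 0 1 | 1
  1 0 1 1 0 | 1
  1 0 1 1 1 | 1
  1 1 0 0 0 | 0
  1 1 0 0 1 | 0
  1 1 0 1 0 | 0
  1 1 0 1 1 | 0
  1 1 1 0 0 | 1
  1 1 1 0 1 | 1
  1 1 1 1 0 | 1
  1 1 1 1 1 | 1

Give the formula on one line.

(c | (~a & (b & e)))

  ~a = 11111111111111110000000000000000
  (b & e) = 00000000010101010000000001010101
  (~a & (b & e)) = 00000000010101010000000000000000
  (c | (~a & (b & e))) = 00001111010111110000111100001111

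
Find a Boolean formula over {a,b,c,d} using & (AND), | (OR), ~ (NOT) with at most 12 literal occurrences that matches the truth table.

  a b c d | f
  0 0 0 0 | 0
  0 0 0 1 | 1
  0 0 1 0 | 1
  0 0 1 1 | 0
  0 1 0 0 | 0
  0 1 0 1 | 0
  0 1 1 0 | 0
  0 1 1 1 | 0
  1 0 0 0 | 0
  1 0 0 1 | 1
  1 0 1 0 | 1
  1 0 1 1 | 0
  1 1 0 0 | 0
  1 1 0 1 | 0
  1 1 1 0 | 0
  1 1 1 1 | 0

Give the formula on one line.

((((a & b) | (c & ~a)) | (d | c)) & ((~c | ~d) & ~b))

  (a & b) = 0000000000001111
  ~a = 1111111100000000
  (c & ~a) = 0011001100000000
  ((a & b) | (c & ~a)) = 0011001100001111
  (d | c) = 0111011101110111
  (((a & b) | (c & ~a)) | (d | c)) = 0111011101111111
  ~c = 1100110011001100
  ~d = 1010101010101010
  (~c | ~d) = 1110111011101110
  ~b = 1111000011110000
  ((~c | ~d) & ~b) = 1110000011100000
  ((((a & b) | (c & ~a)) | (d | c)) & ((~c | ~d) & ~b)) = 0110000001100000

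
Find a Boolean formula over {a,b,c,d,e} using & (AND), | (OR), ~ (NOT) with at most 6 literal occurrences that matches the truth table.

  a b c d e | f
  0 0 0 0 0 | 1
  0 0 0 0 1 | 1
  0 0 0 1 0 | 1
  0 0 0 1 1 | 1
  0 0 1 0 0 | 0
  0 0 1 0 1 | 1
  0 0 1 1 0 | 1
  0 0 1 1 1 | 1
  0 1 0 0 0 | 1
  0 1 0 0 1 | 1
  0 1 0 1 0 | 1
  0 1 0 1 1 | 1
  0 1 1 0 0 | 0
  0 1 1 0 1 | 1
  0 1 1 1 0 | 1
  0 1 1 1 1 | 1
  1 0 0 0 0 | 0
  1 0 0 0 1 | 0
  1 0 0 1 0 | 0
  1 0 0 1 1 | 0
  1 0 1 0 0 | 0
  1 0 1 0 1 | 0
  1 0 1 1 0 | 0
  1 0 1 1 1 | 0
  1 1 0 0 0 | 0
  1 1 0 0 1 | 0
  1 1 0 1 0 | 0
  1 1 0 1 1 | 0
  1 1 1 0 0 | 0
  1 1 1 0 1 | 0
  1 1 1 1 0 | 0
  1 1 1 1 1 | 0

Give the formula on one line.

  ~c = 11110000111100001111000011110000
  (~c | d) = 11110011111100111111001111110011
  ((~c | d) | e) = 11110111111101111111011111110111
  ~a = 11111111111111110000000000000000
  (((~c | d) | e) & ~a) = 11110111111101110000000000000000

(((~c | d) | e) & ~a)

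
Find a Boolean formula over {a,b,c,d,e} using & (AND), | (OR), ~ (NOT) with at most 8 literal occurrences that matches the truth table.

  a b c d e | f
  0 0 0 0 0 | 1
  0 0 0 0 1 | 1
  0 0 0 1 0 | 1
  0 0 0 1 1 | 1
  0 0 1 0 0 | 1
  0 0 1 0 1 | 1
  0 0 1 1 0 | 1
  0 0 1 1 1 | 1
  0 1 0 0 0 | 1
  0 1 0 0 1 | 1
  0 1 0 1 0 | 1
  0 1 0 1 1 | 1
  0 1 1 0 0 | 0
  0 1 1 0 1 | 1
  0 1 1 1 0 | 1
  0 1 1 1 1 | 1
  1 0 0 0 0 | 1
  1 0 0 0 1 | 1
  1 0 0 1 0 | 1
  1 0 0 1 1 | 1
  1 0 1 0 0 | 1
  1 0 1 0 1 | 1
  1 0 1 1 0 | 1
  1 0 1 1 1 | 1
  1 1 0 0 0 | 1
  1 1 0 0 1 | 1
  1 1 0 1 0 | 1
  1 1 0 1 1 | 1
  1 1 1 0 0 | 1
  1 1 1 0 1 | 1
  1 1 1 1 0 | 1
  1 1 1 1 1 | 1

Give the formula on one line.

  (c & a) = 00000000000000000000111100001111
  ((c & a) | d) = 00110011001100110011111100111111
  ~b = 11111111000000001111111100000000
  ~c = 11110000111100001111000011110000
  (~b | ~c) = 11111111111100001111111111110000
  (((c & a) | d) | (~b | ~c)) = 11111111111100111111111111111111
  ((((c & a) | d) | (~b | ~c)) | e) = 11111111111101111111111111111111

((((c & a) | d) | (~b | ~c)) | e)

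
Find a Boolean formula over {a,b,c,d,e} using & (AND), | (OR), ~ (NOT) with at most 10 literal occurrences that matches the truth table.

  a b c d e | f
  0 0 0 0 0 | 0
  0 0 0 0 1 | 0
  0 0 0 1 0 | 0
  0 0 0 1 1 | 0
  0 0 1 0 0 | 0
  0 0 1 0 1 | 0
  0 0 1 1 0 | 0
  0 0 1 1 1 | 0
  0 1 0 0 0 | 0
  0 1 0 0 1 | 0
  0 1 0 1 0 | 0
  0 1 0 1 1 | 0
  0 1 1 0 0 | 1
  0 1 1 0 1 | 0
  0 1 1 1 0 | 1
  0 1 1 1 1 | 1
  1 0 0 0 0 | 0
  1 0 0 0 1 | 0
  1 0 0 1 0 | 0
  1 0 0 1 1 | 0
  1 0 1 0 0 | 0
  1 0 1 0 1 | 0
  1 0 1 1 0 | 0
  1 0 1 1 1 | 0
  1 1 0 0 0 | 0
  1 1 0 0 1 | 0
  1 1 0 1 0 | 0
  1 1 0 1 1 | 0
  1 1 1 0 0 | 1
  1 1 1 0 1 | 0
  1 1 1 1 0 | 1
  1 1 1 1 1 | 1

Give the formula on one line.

  ~c = 11110000111100001111000011110000
  ~e = 10101010101010101010101010101010
  (~e | b) = 10101010111111111010101011111111
  ~a = 11111111111111110000000000000000
  (e | ~a) = 11111111111111110101010101010101
  ((~e | b) & (e | ~a)) = 10101010111111110000000001010101
  (~c & ((~e | b) & (e | ~a))) = 10100000111100000000000001010000
  ((~c & ((~e | b) & (e | ~a))) | b) = 10100000111111110000000011111111
  (c & ((~c & ((~e | b) & (e | ~a))) | b)) = 00000000000011110000000000001111
  (~e | d) = 10111011101110111011101110111011
  ((c & ((~c & ((~e | b) & (e | ~a))) | b)) & (~e | d)) = 00000000000010110000000000001011

((c & ((~c & ((~e | b) & (e | ~a))) | b)) & (~e | d))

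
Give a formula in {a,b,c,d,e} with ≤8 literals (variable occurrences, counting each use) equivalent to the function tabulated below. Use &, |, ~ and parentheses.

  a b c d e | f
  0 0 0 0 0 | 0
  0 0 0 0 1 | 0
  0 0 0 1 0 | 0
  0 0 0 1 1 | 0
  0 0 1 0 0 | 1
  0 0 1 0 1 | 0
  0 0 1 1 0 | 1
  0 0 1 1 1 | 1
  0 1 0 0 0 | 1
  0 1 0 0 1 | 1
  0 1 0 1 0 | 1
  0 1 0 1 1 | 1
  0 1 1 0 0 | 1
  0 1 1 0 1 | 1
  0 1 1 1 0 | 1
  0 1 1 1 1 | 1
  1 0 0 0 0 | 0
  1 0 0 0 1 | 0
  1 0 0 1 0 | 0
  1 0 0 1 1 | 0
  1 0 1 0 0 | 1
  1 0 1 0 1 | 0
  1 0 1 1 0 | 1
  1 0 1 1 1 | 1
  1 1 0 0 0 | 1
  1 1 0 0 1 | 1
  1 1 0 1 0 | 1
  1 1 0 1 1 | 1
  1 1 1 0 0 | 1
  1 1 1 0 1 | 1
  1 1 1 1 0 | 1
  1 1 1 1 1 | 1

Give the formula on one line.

  ~e = 10101010101010101010101010101010
  (d | ~e) = 10111011101110111011101110111011
  (b | c) = 00001111111111110000111111111111
  ((d | ~e) & (b | c)) = 00001011101110110000101110111011
  (b | ((d | ~e) & (b | c))) = 00001011111111110000101111111111

(b | ((d | ~e) & (b | c)))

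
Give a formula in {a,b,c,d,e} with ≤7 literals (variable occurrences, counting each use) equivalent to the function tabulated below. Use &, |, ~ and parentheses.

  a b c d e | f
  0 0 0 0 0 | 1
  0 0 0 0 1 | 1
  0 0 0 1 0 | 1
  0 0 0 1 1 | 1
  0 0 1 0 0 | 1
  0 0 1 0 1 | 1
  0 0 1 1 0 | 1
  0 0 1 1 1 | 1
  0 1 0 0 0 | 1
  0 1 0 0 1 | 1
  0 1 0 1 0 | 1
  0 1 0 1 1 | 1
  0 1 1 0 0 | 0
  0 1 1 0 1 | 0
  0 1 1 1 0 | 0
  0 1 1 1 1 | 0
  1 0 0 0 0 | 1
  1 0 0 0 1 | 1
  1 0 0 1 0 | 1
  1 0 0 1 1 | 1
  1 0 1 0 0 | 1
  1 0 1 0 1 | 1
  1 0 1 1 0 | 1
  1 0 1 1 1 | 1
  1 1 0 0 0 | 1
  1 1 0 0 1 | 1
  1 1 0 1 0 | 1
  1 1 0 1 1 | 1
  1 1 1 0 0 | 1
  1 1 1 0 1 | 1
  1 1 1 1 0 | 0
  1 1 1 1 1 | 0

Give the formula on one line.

((~d & a) | (~b | ~c))

  ~d = 11001100110011001100110011001100
  (~d & a) = 00000000000000001100110011001100
  ~b = 11111111000000001111111100000000
  ~c = 11110000111100001111000011110000
  (~b | ~c) = 11111111111100001111111111110000
  ((~d & a) | (~b | ~c)) = 11111111111100001111111111111100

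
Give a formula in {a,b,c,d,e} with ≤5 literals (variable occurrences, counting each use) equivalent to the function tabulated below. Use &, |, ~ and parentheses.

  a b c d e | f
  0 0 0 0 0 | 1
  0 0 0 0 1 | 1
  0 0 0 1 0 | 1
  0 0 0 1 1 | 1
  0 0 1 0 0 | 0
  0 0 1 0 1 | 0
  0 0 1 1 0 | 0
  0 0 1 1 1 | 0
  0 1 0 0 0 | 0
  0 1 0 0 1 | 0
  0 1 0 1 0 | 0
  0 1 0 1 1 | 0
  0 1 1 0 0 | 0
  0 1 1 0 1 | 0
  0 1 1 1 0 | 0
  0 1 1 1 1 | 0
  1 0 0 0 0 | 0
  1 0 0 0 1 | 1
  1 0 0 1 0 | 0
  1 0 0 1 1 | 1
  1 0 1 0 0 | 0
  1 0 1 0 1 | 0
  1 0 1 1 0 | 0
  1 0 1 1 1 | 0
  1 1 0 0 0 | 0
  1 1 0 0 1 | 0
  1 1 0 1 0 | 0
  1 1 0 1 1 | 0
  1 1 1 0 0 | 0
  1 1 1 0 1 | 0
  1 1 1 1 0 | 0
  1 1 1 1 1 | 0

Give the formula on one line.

  ~c = 11110000111100001111000011110000
  ~b = 11111111000000001111111100000000
  (~c & ~b) = 11110000000000001111000000000000
  ~a = 11111111111111110000000000000000
  (~a | e) = 11111111111111110101010101010101
  ((~c & ~b) & (~a | e)) = 11110000000000000101000000000000

((~c & ~b) & (~a | e))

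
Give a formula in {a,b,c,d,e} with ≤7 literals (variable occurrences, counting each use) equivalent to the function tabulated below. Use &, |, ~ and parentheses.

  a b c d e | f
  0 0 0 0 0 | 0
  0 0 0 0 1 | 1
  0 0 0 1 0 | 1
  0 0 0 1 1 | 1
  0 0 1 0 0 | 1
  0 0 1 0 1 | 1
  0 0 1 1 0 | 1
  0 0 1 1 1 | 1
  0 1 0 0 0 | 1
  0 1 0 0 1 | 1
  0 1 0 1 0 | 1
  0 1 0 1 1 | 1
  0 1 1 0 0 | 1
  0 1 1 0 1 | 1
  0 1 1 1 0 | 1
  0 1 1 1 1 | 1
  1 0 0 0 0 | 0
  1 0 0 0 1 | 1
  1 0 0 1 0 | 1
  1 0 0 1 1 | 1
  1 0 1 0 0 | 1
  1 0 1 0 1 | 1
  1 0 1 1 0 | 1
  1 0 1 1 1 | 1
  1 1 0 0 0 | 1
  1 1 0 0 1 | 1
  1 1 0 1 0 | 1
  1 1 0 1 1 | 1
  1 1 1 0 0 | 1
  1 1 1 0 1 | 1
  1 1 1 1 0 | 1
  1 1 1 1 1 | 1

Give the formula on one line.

(d | ((e | b) | c))

  (e | b) = 01010101111111110101010111111111
  ((e | b) | c) = 01011111111111110101111111111111
  (d | ((e | b) | c)) = 01111111111111110111111111111111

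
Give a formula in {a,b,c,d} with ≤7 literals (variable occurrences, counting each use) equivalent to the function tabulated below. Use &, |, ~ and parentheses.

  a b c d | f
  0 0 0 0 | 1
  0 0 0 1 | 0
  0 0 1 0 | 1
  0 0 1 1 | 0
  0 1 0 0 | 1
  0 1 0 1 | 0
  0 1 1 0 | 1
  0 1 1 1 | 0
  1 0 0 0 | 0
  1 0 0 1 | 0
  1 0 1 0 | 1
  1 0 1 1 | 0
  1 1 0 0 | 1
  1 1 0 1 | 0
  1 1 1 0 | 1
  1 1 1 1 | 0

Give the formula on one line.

(((~c & ~d) & (~a | b)) | (c & ~d))

  ~c = 1100110011001100
  ~d = 1010101010101010
  (~c & ~d) = 1000100010001000
  ~a = 1111111100000000
  (~a | b) = 1111111100001111
  ((~c & ~d) & (~a | b)) = 1000100000001000
  (c & ~d) = 0010001000100010
  (((~c & ~d) & (~a | b)) | (c & ~d)) = 1010101000101010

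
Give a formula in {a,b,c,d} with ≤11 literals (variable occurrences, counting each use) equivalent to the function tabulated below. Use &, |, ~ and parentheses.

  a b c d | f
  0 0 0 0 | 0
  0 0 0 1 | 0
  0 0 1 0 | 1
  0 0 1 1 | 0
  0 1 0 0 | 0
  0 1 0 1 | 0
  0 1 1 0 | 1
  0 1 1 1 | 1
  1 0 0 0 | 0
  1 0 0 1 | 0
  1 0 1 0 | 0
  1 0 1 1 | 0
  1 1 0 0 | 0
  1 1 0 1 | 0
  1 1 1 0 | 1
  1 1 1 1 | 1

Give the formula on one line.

  ~c = 1100110011001100
  (~c | b) = 1100111111001111
  ~a = 1111111100000000
  (~c | ~a) = 1111111111001100
  ((~c | b) | (~c | ~a)) = 1111111111001111
  (c & b) = 0000001100000011
  ~d = 1010101010101010
  (~d & c) = 0010001000100010
  ((c & b) | (~d & c)) = 0010001100100011
  (((~c | b) | (~c | ~a)) & ((c & b) | (~d & c))) = 0010001100000011

(((~c | b) | (~c | ~a)) & ((c & b) | (~d & c)))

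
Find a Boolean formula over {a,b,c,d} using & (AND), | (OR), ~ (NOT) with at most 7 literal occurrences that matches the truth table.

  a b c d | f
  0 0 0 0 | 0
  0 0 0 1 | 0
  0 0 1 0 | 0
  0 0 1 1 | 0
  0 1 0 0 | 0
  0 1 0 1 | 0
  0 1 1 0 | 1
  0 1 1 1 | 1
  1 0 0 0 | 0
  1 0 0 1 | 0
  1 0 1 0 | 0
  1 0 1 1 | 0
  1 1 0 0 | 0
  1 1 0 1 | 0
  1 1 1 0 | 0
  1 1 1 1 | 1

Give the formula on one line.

((b & c) & ((d & (b & c)) | ~a))

  (b & c) = 0000001100000011
  (d & (b & c)) = 0000000100000001
  ~a = 1111111100000000
  ((d & (b & c)) | ~a) = 1111111100000001
  ((b & c) & ((d & (b & c)) | ~a)) = 0000001100000001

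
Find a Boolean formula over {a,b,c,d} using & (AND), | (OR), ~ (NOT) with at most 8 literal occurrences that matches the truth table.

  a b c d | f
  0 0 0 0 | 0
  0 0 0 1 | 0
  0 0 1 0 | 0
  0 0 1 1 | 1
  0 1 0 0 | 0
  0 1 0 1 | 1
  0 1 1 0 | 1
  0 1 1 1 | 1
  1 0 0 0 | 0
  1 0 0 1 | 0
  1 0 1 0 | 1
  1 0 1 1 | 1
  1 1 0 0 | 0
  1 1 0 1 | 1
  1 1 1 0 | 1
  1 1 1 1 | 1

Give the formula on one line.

  (d | a) = 0101010111111111
  (d | b) = 0101111101011111
  ((d | a) | (d | b)) = 0101111111111111
  (c & ((d | a) | (d | b))) = 0001001100110011
  (b & d) = 0000010100000101
  ((c & ((d | a) | (d | b))) | (b & d)) = 0001011100110111

((c & ((d | a) | (d | b))) | (b & d))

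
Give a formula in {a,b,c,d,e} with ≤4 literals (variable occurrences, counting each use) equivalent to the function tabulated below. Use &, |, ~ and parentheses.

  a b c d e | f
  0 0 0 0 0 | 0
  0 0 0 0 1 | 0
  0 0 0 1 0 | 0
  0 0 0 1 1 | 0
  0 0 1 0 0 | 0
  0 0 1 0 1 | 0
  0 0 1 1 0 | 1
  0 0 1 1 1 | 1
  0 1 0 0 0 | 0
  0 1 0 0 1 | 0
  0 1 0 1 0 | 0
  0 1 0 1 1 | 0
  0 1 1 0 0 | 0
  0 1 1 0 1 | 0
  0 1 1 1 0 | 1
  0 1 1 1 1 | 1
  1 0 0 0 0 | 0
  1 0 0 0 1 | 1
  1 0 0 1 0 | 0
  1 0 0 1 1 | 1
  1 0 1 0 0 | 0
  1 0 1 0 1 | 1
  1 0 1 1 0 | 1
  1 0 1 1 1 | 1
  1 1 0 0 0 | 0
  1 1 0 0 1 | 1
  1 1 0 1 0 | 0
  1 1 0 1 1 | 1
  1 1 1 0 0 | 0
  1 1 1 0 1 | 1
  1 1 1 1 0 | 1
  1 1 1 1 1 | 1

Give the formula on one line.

((e & a) | (d & c))

  (e & a) = 00000000000000000101010101010101
  (d & c) = 00000011000000110000001100000011
  ((e & a) | (d & c)) = 00000011000000110101011101010111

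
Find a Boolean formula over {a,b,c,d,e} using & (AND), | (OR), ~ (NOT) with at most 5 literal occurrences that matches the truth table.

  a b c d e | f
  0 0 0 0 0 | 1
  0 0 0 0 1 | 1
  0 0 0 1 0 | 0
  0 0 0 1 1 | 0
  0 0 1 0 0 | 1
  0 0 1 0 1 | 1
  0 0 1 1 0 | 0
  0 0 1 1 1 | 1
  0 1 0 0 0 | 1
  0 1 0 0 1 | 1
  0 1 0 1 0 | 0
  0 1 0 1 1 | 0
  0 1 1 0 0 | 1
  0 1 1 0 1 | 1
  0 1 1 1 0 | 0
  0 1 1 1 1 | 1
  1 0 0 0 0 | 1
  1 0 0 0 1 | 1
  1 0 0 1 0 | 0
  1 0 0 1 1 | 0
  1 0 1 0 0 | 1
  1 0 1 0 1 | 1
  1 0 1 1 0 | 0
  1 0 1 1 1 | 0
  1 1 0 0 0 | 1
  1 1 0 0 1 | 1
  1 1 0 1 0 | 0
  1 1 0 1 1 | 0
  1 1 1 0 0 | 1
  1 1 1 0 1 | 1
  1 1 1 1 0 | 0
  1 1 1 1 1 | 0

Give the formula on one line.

  ~c = 11110000111100001111000011110000
  (e | ~c) = 11110101111101011111010111110101
  (c & (e | ~c)) = 00000101000001010000010100000101
  ~a = 11111111111111110000000000000000
  ((c & (e | ~c)) & ~a) = 00000101000001010000000000000000
  ~d = 11001100110011001100110011001100
  (((c & (e | ~c)) & ~a) | ~d) = 11001101110011011100110011001100

(((c & (e | ~c)) & ~a) | ~d)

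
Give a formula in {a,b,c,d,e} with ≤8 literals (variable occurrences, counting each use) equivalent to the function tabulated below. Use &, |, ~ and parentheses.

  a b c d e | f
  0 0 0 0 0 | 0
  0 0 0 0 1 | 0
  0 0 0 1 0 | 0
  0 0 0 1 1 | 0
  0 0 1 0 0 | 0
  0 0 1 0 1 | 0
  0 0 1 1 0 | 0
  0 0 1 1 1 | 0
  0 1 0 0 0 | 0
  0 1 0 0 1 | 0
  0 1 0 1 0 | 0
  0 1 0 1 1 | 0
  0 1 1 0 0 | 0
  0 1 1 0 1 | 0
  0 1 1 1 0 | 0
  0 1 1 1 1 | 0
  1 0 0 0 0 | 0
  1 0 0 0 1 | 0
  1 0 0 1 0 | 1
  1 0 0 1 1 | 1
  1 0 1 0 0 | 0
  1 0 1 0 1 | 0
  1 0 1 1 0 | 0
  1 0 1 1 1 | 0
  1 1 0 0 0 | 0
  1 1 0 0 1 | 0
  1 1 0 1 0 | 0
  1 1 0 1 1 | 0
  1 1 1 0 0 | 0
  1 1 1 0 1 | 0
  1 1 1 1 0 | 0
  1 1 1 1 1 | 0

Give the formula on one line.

  ~b = 11111111000000001111111100000000
  (~b & a) = 00000000000000001111111100000000
  ~e = 10101010101010101010101010101010
  (~e | a) = 10101010101010101111111111111111
  ~c = 11110000111100001111000011110000
  ((~e | a) & ~c) = 10100000101000001111000011110000
  (((~e | a) & ~c) | a) = 10100000101000001111111111111111
  ((((~e | a) & ~c) | a) & ~c) = 10100000101000001111000011110000
  ((~b & a) & ((((~e | a) & ~c) | a) & ~c)) = 00000000000000001111000000000000
  (d & ((~b & a) & ((((~e | a) & ~c) | a) & ~c))) = 00000000000000000011000000000000

(d & ((~b & a) & ((((~e | a) & ~c) | a) & ~c)))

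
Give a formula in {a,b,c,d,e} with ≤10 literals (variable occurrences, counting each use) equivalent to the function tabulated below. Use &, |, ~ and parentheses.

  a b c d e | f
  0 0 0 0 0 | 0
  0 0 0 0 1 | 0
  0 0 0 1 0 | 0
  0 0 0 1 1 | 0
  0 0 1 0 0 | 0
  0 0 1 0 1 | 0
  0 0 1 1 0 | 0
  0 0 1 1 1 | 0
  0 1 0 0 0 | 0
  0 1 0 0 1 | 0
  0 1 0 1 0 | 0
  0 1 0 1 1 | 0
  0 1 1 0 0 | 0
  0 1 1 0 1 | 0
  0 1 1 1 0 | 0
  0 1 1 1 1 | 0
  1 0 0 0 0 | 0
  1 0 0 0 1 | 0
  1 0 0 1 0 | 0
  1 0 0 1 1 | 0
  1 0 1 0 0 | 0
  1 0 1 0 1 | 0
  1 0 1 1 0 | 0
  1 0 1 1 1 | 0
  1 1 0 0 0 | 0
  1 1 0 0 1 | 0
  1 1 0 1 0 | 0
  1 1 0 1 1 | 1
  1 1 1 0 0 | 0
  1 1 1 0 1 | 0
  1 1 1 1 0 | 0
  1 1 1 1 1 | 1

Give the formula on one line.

  ~c = 11110000111100001111000011110000
  (~c | d) = 11110011111100111111001111110011
  ((~c | d) | a) = 11110011111100111111111111111111
  (((~c | d) | a) & b) = 00000000111100110000000011111111
  ~e = 10101010101010101010101010101010
  (~e | a) = 10101010101010101111111111111111
  ((((~c | d) | a) & b) & (~e | a)) = 00000000101000100000000011111111
  (d & e) = 00010001000100010001000100010001
  (a & (d & e)) = 00000000000000000001000100010001
  (((((~c | d) | a) & b) & (~e | a)) & (a & (d & e))) = 00000000000000000000000000010001

(((((~c | d) | a) & b) & (~e | a)) & (a & (d & e)))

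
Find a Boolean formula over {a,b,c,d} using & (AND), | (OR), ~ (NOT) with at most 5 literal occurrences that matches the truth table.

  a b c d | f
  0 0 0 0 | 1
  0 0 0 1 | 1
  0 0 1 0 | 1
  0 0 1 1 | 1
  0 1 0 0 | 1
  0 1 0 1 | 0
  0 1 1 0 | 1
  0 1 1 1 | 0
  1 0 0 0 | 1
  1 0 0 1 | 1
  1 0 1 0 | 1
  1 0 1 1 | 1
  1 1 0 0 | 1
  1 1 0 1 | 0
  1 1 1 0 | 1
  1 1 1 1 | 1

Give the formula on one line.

  (c & d) = 0001000100010001
  (a & (c & d)) = 0000000000010001
  ~d = 1010101010101010
  ((a & (c & d)) | ~d) = 1010101010111011
  ~b = 1111000011110000
  (((a & (c & d)) | ~d) | ~b) = 1111101011111011

(((a & (c & d)) | ~d) | ~b)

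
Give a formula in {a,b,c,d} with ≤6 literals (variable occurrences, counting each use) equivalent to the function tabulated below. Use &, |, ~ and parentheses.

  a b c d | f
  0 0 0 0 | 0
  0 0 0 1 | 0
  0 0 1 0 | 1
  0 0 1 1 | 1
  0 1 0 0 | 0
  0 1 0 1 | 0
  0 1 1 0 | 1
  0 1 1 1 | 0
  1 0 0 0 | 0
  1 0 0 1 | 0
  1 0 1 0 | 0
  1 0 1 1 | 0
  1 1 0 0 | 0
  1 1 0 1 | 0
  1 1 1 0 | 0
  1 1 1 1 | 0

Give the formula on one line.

  ~b = 1111000011110000
  ~d = 1010101010101010
  (~b | ~d) = 1111101011111010
  ~a = 1111111100000000
  (~a & c) = 0011001100000000
  ((~b | ~d) & (~a & c)) = 0011001000000000

((~b | ~d) & (~a & c))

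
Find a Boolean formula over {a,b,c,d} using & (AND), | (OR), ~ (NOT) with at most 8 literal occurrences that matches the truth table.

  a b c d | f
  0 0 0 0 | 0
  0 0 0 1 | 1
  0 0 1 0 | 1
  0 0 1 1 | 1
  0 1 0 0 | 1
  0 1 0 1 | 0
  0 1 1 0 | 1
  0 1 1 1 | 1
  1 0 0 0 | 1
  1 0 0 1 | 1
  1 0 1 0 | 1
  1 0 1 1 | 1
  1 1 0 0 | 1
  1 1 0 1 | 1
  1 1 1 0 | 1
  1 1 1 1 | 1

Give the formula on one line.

(((b | (d | a)) & (~c & ((~b | a) | ~d))) | c)

  (d | a) = 0101010111111111
  (b | (d | a)) = 0101111111111111
  ~c = 1100110011001100
  ~b = 1111000011110000
  (~b | a) = 1111000011111111
  ~d = 1010101010101010
  ((~b | a) | ~d) = 1111101011111111
  (~c & ((~b | a) | ~d)) = 1100100011001100
  ((b | (d | a)) & (~c & ((~b | a) | ~d))) = 0100100011001100
  (((b | (d | a)) & (~c & ((~b | a) | ~d))) | c) = 0111101111111111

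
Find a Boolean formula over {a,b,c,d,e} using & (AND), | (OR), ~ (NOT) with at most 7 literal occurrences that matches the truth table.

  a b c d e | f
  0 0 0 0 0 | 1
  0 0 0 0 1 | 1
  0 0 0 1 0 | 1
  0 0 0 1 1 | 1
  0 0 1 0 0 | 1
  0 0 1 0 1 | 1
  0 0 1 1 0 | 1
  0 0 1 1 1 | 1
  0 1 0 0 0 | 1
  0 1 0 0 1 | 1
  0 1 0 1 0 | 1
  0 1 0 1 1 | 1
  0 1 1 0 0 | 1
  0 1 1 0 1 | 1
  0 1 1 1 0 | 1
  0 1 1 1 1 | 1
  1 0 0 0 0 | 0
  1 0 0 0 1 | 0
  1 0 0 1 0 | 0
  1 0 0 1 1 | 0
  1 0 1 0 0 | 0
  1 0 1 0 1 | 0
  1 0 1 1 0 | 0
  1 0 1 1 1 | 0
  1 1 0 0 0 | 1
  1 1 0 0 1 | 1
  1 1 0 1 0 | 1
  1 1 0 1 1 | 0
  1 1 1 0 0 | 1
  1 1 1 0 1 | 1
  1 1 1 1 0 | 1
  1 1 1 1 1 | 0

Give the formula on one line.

((~e | (~d | ~a)) & (b | ~a))

  ~e = 10101010101010101010101010101010
  ~d = 11001100110011001100110011001100
  ~a = 11111111111111110000000000000000
  (~d | ~a) = 11111111111111111100110011001100
  (~e | (~d | ~a)) = 11111111111111111110111011101110
  (b | ~a) = 11111111111111110000000011111111
  ((~e | (~d | ~a)) & (b | ~a)) = 11111111111111110000000011101110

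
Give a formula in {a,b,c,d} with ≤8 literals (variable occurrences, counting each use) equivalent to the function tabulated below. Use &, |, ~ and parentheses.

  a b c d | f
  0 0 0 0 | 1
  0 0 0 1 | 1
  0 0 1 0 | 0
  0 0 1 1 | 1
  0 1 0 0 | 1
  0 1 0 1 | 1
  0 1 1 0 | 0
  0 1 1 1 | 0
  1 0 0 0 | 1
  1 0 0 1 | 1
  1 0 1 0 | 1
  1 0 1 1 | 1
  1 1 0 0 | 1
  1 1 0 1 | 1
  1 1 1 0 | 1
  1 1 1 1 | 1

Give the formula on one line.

  ~d = 1010101010101010
  (~d & a) = 0000000010101010
  ~b = 1111000011110000
  (c & ~b) = 0011000000110000
  ((~d & a) | (c & ~b)) = 0011000010111010
  (((~d & a) | (c & ~b)) & d) = 0001000000010000
  ((((~d & a) | (c & ~b)) & d) | a) = 0001000011111111
  ~c = 1100110011001100
  (((((~d & a) | (c & ~b)) & d) | a) | ~c) = 1101110011111111

(((((~d & a) | (c & ~b)) & d) | a) | ~c)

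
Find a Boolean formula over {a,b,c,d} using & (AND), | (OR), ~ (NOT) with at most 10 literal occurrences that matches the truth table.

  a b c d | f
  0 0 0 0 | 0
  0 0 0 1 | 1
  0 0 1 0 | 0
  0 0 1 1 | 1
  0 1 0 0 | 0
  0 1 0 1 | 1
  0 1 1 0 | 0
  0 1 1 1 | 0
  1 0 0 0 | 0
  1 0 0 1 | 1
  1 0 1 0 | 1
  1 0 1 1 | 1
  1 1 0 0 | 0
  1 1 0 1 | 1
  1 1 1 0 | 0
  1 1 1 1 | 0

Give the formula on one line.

  ~b = 1111000011110000
  (~b & c) = 0011000000110000
  ~c = 1100110011001100
  (d & ~c) = 0100010001000100
  ((~b & c) | (d & ~c)) = 0111010001110100
  ~d = 1010101010101010
  (~d & a) = 0000000010101010
  ((~d & a) | d) = 0101010111111111
  (((~b & c) | (d & ~c)) & ((~d & a) | d)) = 0101010001110100

(((~b & c) | (d & ~c)) & ((~d & a) | d))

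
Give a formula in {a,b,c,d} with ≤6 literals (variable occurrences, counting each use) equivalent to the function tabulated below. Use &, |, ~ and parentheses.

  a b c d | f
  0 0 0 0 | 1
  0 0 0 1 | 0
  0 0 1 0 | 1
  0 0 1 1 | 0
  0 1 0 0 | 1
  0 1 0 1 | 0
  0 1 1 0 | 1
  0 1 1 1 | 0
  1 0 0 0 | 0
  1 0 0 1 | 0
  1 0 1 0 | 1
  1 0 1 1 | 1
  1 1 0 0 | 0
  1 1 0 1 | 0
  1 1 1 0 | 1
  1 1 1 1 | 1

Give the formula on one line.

((~a & ~d) | (a & c))

  ~a = 1111111100000000
  ~d = 1010101010101010
  (~a & ~d) = 1010101000000000
  (a & c) = 0000000000110011
  ((~a & ~d) | (a & c)) = 1010101000110011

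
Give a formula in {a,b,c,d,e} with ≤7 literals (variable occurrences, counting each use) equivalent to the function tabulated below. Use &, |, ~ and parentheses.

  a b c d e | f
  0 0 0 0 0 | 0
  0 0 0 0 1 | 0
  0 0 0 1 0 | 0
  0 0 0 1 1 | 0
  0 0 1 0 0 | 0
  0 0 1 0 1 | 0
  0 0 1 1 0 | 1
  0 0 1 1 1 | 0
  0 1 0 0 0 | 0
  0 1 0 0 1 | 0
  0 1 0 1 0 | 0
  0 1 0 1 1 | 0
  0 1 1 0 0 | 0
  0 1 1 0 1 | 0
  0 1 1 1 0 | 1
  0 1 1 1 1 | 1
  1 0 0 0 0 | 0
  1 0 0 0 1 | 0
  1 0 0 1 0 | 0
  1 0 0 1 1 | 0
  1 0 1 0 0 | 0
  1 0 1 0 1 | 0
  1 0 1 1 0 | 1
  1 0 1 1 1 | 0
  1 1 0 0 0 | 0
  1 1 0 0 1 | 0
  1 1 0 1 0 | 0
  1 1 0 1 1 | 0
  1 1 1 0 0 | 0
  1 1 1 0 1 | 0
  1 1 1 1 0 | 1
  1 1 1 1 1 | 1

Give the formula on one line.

(((d | ~c) & c) & (((d & b) | ~e) & d))

  ~c = 11110000111100001111000011110000
  (d | ~c) = 11110011111100111111001111110011
  ((d | ~c) & c) = 00000011000000110000001100000011
  (d & b) = 00000000001100110000000000110011
  ~e = 10101010101010101010101010101010
  ((d & b) | ~e) = 10101010101110111010101010111011
  (((d & b) | ~e) & d) = 00100010001100110010001000110011
  (((d | ~c) & c) & (((d & b) | ~e) & d)) = 00000010000000110000001000000011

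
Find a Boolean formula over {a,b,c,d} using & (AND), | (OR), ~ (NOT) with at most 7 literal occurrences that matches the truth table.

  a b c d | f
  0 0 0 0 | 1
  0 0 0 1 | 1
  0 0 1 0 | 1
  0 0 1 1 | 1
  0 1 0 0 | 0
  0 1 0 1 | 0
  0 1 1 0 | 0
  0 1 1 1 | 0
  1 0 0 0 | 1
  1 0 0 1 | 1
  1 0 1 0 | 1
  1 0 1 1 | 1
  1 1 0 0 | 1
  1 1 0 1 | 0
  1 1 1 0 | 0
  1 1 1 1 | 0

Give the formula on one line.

(((~d & (~b | a)) & (~a | ~c)) | ~b)

  ~d = 1010101010101010
  ~b = 1111000011110000
  (~b | a) = 1111000011111111
  (~d & (~b | a)) = 1010000010101010
  ~a = 1111111100000000
  ~c = 1100110011001100
  (~a | ~c) = 1111111111001100
  ((~d & (~b | a)) & (~a | ~c)) = 1010000010001000
  (((~d & (~b | a)) & (~a | ~c)) | ~b) = 1111000011111000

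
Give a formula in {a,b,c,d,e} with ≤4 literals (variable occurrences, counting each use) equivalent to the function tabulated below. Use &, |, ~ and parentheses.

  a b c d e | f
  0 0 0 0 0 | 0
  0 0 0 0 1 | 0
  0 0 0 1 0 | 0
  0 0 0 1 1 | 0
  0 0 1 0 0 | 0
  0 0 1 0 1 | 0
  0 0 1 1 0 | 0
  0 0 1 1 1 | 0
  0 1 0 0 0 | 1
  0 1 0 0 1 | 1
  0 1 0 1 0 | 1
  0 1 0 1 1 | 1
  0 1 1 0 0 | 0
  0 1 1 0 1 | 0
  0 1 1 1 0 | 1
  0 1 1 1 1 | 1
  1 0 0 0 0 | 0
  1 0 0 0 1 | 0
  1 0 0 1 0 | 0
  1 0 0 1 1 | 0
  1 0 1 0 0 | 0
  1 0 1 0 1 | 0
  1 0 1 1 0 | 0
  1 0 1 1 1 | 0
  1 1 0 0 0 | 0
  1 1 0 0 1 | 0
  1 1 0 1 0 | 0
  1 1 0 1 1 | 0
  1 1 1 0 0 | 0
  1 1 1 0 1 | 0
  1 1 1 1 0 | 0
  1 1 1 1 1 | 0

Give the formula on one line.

((d | ~c) & (b & ~a))

  ~c = 11110000111100001111000011110000
  (d | ~c) = 11110011111100111111001111110011
  ~a = 11111111111111110000000000000000
  (b & ~a) = 00000000111111110000000000000000
  ((d | ~c) & (b & ~a)) = 00000000111100110000000000000000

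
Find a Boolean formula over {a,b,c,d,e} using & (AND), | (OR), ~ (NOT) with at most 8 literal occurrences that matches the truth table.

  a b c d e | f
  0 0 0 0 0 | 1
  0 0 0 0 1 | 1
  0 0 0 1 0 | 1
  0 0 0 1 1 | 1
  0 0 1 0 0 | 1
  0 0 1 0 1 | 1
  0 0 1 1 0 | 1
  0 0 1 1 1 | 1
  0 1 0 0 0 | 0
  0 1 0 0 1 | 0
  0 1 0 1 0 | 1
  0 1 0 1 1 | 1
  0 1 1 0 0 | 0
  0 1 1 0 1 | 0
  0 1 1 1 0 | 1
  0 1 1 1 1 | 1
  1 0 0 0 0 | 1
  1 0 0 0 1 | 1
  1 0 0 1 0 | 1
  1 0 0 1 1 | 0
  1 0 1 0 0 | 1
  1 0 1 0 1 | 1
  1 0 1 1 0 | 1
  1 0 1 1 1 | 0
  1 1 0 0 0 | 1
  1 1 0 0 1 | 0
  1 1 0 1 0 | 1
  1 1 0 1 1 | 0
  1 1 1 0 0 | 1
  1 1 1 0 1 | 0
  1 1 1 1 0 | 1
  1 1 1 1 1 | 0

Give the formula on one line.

(((~e | ~a) | (~d & ~b)) & ((~b | a) | (d | ~b)))

  ~e = 10101010101010101010101010101010
  ~a = 11111111111111110000000000000000
  (~e | ~a) = 11111111111111111010101010101010
  ~d = 11001100110011001100110011001100
  ~b = 11111111000000001111111100000000
  (~d & ~b) = 11001100000000001100110000000000
  ((~e | ~a) | (~d & ~b)) = 11111111111111111110111010101010
  (~b | a) = 11111111000000001111111111111111
  (d | ~b) = 11111111001100111111111100110011
  ((~b | a) | (d | ~b)) = 11111111001100111111111111111111
  (((~e | ~a) | (~d & ~b)) & ((~b | a) | (d | ~b))) = 11111111001100111110111010101010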